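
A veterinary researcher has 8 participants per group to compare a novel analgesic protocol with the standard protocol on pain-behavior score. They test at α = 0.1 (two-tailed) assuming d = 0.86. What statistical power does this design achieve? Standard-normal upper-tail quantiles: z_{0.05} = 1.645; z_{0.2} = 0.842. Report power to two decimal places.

For two equal groups, power = Φ(d·√(n/2) − z_{α/2}).
d·√(n/2) = 0.86 × √(8/2) = 0.86 × 2.000 = 1.720.
z_β = 1.720 − 1.645 = 0.075.
Power = Φ(0.075) = 0.530.

power ≈ 0.53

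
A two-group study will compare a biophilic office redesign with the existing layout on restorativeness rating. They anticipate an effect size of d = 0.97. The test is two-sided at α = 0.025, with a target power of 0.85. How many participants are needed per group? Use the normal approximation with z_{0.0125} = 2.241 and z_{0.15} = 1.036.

n = 23 per group

For two independent groups with equal n: n = 2·((z_{α/2} + z_β) / d)².
z_{α/2} + z_β = 2.241 + 1.036 = 3.277.
n = 2 × (3.277 / 0.97)² = 2 × 3.378² = 2 × 11.41 = 22.8.
Round up to the next whole participant.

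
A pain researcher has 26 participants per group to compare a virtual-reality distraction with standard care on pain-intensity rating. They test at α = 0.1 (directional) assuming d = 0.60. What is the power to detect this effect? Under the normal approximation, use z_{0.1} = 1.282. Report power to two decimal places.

power ≈ 0.81

For two equal groups, power = Φ(d·√(n/2) − z_{α}).
d·√(n/2) = 0.60 × √(26/2) = 0.60 × 3.606 = 2.163.
z_β = 2.163 − 1.282 = 0.881.
Power = Φ(0.881) = 0.811.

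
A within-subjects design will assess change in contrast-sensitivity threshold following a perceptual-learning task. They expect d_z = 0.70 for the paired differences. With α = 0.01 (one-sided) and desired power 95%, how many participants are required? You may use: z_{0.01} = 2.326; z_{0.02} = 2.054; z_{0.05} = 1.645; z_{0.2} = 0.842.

For a paired (one-sample on differences) test: n = ((z_{α} + z_β) / d)².
z_{α} + z_β = 2.326 + 1.645 = 3.971.
n = (3.971 / 0.70)² = 5.673² = 32.18.
Round up.

n = 33 pairs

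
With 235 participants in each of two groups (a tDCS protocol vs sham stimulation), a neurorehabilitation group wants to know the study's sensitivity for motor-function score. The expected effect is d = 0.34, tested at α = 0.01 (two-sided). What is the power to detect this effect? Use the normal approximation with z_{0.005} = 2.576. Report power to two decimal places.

For two equal groups, power = Φ(d·√(n/2) − z_{α/2}).
d·√(n/2) = 0.34 × √(235/2) = 0.34 × 10.840 = 3.686.
z_β = 3.686 − 2.576 = 1.110.
Power = Φ(1.110) = 0.866.

power ≈ 0.87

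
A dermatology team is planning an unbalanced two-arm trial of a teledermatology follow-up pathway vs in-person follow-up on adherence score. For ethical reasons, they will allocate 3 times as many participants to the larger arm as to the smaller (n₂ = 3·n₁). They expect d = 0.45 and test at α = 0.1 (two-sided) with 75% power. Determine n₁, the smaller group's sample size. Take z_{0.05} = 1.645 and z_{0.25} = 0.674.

With allocation ratio k = n₂/n₁ = 3, Var(x̄₁−x̄₂) = σ²(1/n₁ + 1/(k·n₁)) = σ²·(k+1)/(k·n₁).
So n₁ = (1 + 1/k)·((z_{α/2} + z_β)/d)² = 1.333 × (2.319/0.45)².
n₁ = 1.333 × 26.56 = 35.4.
Round up: n₁ = 36, giving n₂ = 3 × 36 = 108.

n₁ = 36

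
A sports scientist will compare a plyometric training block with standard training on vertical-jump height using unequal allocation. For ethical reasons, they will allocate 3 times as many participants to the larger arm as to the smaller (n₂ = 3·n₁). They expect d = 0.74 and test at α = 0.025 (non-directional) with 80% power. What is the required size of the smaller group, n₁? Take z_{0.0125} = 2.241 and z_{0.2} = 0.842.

With allocation ratio k = n₂/n₁ = 3, Var(x̄₁−x̄₂) = σ²(1/n₁ + 1/(k·n₁)) = σ²·(k+1)/(k·n₁).
So n₁ = (1 + 1/k)·((z_{α/2} + z_β)/d)² = 1.333 × (3.083/0.74)².
n₁ = 1.333 × 17.36 = 23.1.
Round up: n₁ = 24, giving n₂ = 3 × 24 = 72.

n₁ = 24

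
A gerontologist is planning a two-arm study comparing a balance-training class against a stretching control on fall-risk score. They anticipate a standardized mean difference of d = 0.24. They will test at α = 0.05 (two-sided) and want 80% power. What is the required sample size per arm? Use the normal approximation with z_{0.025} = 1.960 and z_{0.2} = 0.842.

For two independent groups with equal n: n = 2·((z_{α/2} + z_β) / d)².
z_{α/2} + z_β = 1.960 + 0.842 = 2.802.
n = 2 × (2.802 / 0.24)² = 2 × 11.675² = 2 × 136.31 = 272.6.
Round up to the next whole participant.

n = 273 per group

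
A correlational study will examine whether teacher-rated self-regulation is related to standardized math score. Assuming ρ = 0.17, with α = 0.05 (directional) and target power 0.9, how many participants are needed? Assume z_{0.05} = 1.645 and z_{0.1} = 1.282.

n = 294

Fisher's z: C = ½·ln((1+r)/(1−r)) = ½·ln(1.4096) = 0.1717.
n = ((z_{α} + z_β)/C)² + 3.
(1.645 + 1.282) / 0.1717 = 2.927 / 0.1717 = 17.047.
n = 17.047² + 3 = 290.61 + 3 = 293.6.
Round up.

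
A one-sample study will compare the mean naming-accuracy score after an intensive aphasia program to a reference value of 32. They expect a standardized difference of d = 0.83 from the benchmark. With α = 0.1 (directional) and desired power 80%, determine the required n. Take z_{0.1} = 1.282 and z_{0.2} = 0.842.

For a one-sample test: n = ((z_{α} + z_β) / d)².
z_{α} + z_β = 1.282 + 0.842 = 2.124.
n = (2.124 / 0.83)² = 2.559² = 6.55.
Round up.

n = 7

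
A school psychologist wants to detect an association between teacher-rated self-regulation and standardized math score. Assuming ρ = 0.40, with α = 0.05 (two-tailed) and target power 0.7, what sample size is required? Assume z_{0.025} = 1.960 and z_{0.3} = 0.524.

Fisher's z: C = ½·ln((1+r)/(1−r)) = ½·ln(2.3333) = 0.4236.
n = ((z_{α/2} + z_β)/C)² + 3.
(1.960 + 0.524) / 0.4236 = 2.484 / 0.4236 = 5.864.
n = 5.864² + 3 = 34.39 + 3 = 37.4.
Round up.

n = 38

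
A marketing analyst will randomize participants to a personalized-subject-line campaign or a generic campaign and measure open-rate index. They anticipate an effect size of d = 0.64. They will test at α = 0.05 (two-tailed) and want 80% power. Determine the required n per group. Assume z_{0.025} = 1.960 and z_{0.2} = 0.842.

n = 39 per group

For two independent groups with equal n: n = 2·((z_{α/2} + z_β) / d)².
z_{α/2} + z_β = 1.960 + 0.842 = 2.802.
n = 2 × (2.802 / 0.64)² = 2 × 4.378² = 2 × 19.17 = 38.3.
Round up to the next whole participant.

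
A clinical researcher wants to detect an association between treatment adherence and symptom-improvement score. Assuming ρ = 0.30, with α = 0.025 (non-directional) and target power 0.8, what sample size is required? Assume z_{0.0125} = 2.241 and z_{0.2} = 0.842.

Fisher's z: C = ½·ln((1+r)/(1−r)) = ½·ln(1.8571) = 0.3095.
n = ((z_{α/2} + z_β)/C)² + 3.
(2.241 + 0.842) / 0.3095 = 3.083 / 0.3095 = 9.961.
n = 9.961² + 3 = 99.23 + 3 = 102.2.
Round up.

n = 103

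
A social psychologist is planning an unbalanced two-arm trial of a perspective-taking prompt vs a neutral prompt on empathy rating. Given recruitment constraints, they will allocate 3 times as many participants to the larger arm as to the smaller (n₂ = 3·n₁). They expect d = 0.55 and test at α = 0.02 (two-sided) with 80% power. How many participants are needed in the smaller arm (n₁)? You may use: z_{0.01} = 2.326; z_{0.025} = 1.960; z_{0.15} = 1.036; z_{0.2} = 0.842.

With allocation ratio k = n₂/n₁ = 3, Var(x̄₁−x̄₂) = σ²(1/n₁ + 1/(k·n₁)) = σ²·(k+1)/(k·n₁).
So n₁ = (1 + 1/k)·((z_{α/2} + z_β)/d)² = 1.333 × (3.168/0.55)².
n₁ = 1.333 × 33.18 = 44.2.
Round up: n₁ = 45, giving n₂ = 3 × 45 = 135.

n₁ = 45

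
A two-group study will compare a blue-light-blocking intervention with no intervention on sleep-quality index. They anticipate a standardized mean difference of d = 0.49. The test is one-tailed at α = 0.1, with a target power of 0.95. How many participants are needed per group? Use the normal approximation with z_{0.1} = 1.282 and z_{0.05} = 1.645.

n = 72 per group

For two independent groups with equal n: n = 2·((z_{α} + z_β) / d)².
z_{α} + z_β = 1.282 + 1.645 = 2.927.
n = 2 × (2.927 / 0.49)² = 2 × 5.973² = 2 × 35.68 = 71.4.
Round up to the next whole participant.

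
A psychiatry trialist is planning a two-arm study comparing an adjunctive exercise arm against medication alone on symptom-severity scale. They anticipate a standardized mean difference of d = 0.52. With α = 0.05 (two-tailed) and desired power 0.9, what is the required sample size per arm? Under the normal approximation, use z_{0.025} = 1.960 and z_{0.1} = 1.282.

n = 78 per group

For two independent groups with equal n: n = 2·((z_{α/2} + z_β) / d)².
z_{α/2} + z_β = 1.960 + 1.282 = 3.242.
n = 2 × (3.242 / 0.52)² = 2 × 6.235² = 2 × 38.87 = 77.7.
Round up to the next whole participant.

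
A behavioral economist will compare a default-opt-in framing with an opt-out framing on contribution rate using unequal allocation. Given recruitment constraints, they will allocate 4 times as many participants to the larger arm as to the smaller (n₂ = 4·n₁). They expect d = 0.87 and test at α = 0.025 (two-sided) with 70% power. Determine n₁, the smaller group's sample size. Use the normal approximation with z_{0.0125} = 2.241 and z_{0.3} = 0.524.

With allocation ratio k = n₂/n₁ = 4, Var(x̄₁−x̄₂) = σ²(1/n₁ + 1/(k·n₁)) = σ²·(k+1)/(k·n₁).
So n₁ = (1 + 1/k)·((z_{α/2} + z_β)/d)² = 1.250 × (2.765/0.87)².
n₁ = 1.250 × 10.10 = 12.6.
Round up: n₁ = 13, giving n₂ = 4 × 13 = 52.

n₁ = 13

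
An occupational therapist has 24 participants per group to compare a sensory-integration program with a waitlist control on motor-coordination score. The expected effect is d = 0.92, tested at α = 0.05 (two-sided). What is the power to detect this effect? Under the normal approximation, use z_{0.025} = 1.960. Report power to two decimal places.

power ≈ 0.89

For two equal groups, power = Φ(d·√(n/2) − z_{α/2}).
d·√(n/2) = 0.92 × √(24/2) = 0.92 × 3.464 = 3.187.
z_β = 3.187 − 1.960 = 1.227.
Power = Φ(1.227) = 0.890.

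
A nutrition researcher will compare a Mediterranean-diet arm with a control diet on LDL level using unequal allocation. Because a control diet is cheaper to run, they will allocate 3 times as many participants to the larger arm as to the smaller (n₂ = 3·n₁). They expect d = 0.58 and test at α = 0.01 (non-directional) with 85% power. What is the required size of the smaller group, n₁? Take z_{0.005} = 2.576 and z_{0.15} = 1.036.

With allocation ratio k = n₂/n₁ = 3, Var(x̄₁−x̄₂) = σ²(1/n₁ + 1/(k·n₁)) = σ²·(k+1)/(k·n₁).
So n₁ = (1 + 1/k)·((z_{α/2} + z_β)/d)² = 1.333 × (3.612/0.58)².
n₁ = 1.333 × 38.78 = 51.7.
Round up: n₁ = 52, giving n₂ = 3 × 52 = 156.

n₁ = 52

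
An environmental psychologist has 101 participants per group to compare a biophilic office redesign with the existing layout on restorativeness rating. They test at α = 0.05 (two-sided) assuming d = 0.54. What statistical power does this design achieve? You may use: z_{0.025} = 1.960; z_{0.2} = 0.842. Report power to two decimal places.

For two equal groups, power = Φ(d·√(n/2) − z_{α/2}).
d·√(n/2) = 0.54 × √(101/2) = 0.54 × 7.106 = 3.837.
z_β = 3.837 − 1.960 = 1.877.
Power = Φ(1.877) = 0.970.

power ≈ 0.97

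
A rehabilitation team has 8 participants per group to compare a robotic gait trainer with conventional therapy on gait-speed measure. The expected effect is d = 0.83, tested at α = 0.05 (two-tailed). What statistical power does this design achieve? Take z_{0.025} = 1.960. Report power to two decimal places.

power ≈ 0.38

For two equal groups, power = Φ(d·√(n/2) − z_{α/2}).
d·√(n/2) = 0.83 × √(8/2) = 0.83 × 2.000 = 1.660.
z_β = 1.660 − 1.960 = -0.300.
Power = Φ(-0.300) = 0.382.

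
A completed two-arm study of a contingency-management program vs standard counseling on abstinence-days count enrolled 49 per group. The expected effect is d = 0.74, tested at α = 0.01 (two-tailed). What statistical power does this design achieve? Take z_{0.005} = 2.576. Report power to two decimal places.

power ≈ 0.86

For two equal groups, power = Φ(d·√(n/2) − z_{α/2}).
d·√(n/2) = 0.74 × √(49/2) = 0.74 × 4.950 = 3.663.
z_β = 3.663 − 2.576 = 1.087.
Power = Φ(1.087) = 0.861.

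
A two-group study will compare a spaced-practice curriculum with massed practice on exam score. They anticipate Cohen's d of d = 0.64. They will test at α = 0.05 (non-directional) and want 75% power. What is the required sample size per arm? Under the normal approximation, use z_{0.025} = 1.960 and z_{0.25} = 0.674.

For two independent groups with equal n: n = 2·((z_{α/2} + z_β) / d)².
z_{α/2} + z_β = 1.960 + 0.674 = 2.634.
n = 2 × (2.634 / 0.64)² = 2 × 4.116² = 2 × 16.94 = 33.9.
Round up to the next whole participant.

n = 34 per group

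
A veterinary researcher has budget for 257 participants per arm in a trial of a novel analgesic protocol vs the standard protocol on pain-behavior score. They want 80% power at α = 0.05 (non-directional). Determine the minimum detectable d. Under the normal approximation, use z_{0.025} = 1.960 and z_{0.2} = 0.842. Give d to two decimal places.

For two independent groups of n = 257 each: d_min = (z_{α/2} + z_β)·√(2/n).
z-sum = 1.960 + 0.842 = 2.802.
d_min = 2.802 × √(2/257) = 2.802 × 0.0882 = 0.247.

d_min ≈ 0.25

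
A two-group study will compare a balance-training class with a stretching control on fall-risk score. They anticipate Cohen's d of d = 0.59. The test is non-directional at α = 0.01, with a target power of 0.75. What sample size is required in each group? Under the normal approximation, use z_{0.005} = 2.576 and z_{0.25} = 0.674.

For two independent groups with equal n: n = 2·((z_{α/2} + z_β) / d)².
z_{α/2} + z_β = 2.576 + 0.674 = 3.250.
n = 2 × (3.250 / 0.59)² = 2 × 5.508² = 2 × 30.34 = 60.7.
Round up to the next whole participant.

n = 61 per group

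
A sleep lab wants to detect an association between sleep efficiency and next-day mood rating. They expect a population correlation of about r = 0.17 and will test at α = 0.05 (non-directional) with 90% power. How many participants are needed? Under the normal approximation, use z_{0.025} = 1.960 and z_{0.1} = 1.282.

n = 360

Fisher's z: C = ½·ln((1+r)/(1−r)) = ½·ln(1.4096) = 0.1717.
n = ((z_{α/2} + z_β)/C)² + 3.
(1.960 + 1.282) / 0.1717 = 3.242 / 0.1717 = 18.882.
n = 18.882² + 3 = 356.52 + 3 = 359.5.
Round up.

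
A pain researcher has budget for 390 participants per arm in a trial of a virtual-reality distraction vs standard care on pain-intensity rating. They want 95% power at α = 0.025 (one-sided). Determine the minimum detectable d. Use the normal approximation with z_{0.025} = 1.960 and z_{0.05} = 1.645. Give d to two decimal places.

For two independent groups of n = 390 each: d_min = (z_{α} + z_β)·√(2/n).
z-sum = 1.960 + 1.645 = 3.605.
d_min = 3.605 × √(2/390) = 3.605 × 0.0716 = 0.258.

d_min ≈ 0.26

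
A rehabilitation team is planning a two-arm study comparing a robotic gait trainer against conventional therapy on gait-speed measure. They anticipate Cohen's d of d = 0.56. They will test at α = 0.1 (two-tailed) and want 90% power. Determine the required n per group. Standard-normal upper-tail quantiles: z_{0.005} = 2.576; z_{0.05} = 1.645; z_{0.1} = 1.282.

For two independent groups with equal n: n = 2·((z_{α/2} + z_β) / d)².
z_{α/2} + z_β = 1.645 + 1.282 = 2.927.
n = 2 × (2.927 / 0.56)² = 2 × 5.227² = 2 × 27.32 = 54.6.
Round up to the next whole participant.

n = 55 per group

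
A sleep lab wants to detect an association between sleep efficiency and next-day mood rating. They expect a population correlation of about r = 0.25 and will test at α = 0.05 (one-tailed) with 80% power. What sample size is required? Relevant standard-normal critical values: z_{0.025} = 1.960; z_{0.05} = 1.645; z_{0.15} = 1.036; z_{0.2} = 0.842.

n = 98

Fisher's z: C = ½·ln((1+r)/(1−r)) = ½·ln(1.6667) = 0.2554.
n = ((z_{α} + z_β)/C)² + 3.
(1.645 + 0.842) / 0.2554 = 2.487 / 0.2554 = 9.738.
n = 9.738² + 3 = 94.82 + 3 = 97.8.
Round up.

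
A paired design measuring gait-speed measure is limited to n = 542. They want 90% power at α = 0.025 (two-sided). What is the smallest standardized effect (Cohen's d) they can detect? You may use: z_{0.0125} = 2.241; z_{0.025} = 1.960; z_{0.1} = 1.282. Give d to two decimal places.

d_min ≈ 0.15

For a single sample (or paired design) of n = 542: d_min = (z_{α/2} + z_β)/√n.
z-sum = 2.241 + 1.282 = 3.523.
d_min = 3.523 / √542 = 3.523 / 23.281 = 0.151.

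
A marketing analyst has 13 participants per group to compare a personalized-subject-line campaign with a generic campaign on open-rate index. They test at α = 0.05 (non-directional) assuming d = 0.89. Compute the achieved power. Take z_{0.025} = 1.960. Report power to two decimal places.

For two equal groups, power = Φ(d·√(n/2) − z_{α/2}).
d·√(n/2) = 0.89 × √(13/2) = 0.89 × 2.550 = 2.269.
z_β = 2.269 − 1.960 = 0.309.
Power = Φ(0.309) = 0.621.

power ≈ 0.62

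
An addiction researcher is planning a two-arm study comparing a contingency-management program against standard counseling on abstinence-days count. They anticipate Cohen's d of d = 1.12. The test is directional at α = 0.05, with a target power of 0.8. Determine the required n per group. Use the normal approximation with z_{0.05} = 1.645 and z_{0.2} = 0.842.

For two independent groups with equal n: n = 2·((z_{α} + z_β) / d)².
z_{α} + z_β = 1.645 + 0.842 = 2.487.
n = 2 × (2.487 / 1.12)² = 2 × 2.221² = 2 × 4.93 = 9.9.
Round up to the next whole participant.

n = 10 per group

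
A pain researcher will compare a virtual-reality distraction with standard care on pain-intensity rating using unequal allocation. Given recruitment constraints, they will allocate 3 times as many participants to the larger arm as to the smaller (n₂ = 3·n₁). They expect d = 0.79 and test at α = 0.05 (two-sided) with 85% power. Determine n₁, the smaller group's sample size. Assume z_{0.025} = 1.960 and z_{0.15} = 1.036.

With allocation ratio k = n₂/n₁ = 3, Var(x̄₁−x̄₂) = σ²(1/n₁ + 1/(k·n₁)) = σ²·(k+1)/(k·n₁).
So n₁ = (1 + 1/k)·((z_{α/2} + z_β)/d)² = 1.333 × (2.996/0.79)².
n₁ = 1.333 × 14.38 = 19.2.
Round up: n₁ = 20, giving n₂ = 3 × 20 = 60.

n₁ = 20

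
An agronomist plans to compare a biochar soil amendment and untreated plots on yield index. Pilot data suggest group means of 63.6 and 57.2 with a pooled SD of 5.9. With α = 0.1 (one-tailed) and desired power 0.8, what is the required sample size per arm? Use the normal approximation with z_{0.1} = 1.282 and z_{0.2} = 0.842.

n = 8 per group

Cohen's d = |M₁ − M₂| / SD_pooled = |63.6 − 57.2| / 5.9 = 6.4 / 5.9 = 1.085.
For two independent groups with equal n: n = 2·((z_{α} + z_β) / d)².
z_{α} + z_β = 1.282 + 0.842 = 2.124.
n = 2 × (2.124 / 1.085)² = 2 × 1.958² = 2 × 3.83 = 7.7.
Round up to the next whole participant.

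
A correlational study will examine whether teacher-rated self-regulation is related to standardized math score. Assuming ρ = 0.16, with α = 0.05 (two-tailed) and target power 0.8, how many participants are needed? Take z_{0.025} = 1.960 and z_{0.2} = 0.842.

n = 305

Fisher's z: C = ½·ln((1+r)/(1−r)) = ½·ln(1.3810) = 0.1614.
n = ((z_{α/2} + z_β)/C)² + 3.
(1.960 + 0.842) / 0.1614 = 2.802 / 0.1614 = 17.361.
n = 17.361² + 3 = 301.39 + 3 = 304.4.
Round up.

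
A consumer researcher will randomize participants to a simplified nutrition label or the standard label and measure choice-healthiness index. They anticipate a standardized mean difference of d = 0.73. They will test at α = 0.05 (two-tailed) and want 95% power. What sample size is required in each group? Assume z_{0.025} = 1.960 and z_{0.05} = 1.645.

n = 49 per group

For two independent groups with equal n: n = 2·((z_{α/2} + z_β) / d)².
z_{α/2} + z_β = 1.960 + 1.645 = 3.605.
n = 2 × (3.605 / 0.73)² = 2 × 4.938² = 2 × 24.39 = 48.8.
Round up to the next whole participant.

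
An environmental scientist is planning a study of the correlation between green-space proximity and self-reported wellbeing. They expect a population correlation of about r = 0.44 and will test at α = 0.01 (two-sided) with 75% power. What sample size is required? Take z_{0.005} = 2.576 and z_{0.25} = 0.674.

n = 51

Fisher's z: C = ½·ln((1+r)/(1−r)) = ½·ln(2.5714) = 0.4722.
n = ((z_{α/2} + z_β)/C)² + 3.
(2.576 + 0.674) / 0.4722 = 3.250 / 0.4722 = 6.883.
n = 6.883² + 3 = 47.37 + 3 = 50.4.
Round up.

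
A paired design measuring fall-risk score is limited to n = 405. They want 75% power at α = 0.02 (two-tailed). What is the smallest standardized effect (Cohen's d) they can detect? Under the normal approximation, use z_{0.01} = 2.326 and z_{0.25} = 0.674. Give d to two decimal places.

For a single sample (or paired design) of n = 405: d_min = (z_{α/2} + z_β)/√n.
z-sum = 2.326 + 0.674 = 3.000.
d_min = 3.000 / √405 = 3.000 / 20.125 = 0.149.

d_min ≈ 0.15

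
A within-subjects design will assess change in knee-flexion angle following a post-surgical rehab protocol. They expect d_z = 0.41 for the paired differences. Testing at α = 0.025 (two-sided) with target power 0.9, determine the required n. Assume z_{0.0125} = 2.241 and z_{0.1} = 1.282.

n = 74 pairs

For a paired (one-sample on differences) test: n = ((z_{α/2} + z_β) / d)².
z_{α/2} + z_β = 2.241 + 1.282 = 3.523.
n = (3.523 / 0.41)² = 8.593² = 73.83.
Round up.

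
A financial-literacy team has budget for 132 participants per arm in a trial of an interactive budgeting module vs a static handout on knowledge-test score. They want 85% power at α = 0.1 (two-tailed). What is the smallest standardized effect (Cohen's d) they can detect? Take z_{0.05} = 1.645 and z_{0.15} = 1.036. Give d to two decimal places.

For two independent groups of n = 132 each: d_min = (z_{α/2} + z_β)·√(2/n).
z-sum = 1.645 + 1.036 = 2.681.
d_min = 2.681 × √(2/132) = 2.681 × 0.1231 = 0.330.

d_min ≈ 0.33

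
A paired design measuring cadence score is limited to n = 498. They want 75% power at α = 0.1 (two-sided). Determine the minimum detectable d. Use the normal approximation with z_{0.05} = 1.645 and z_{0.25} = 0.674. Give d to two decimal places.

d_min ≈ 0.10

For a single sample (or paired design) of n = 498: d_min = (z_{α/2} + z_β)/√n.
z-sum = 1.645 + 0.674 = 2.319.
d_min = 2.319 / √498 = 2.319 / 22.316 = 0.104.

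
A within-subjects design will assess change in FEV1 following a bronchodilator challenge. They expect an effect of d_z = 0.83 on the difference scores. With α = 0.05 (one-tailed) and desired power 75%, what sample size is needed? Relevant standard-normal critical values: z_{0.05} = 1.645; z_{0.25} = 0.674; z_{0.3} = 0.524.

n = 8 pairs

For a paired (one-sample on differences) test: n = ((z_{α} + z_β) / d)².
z_{α} + z_β = 1.645 + 0.674 = 2.319.
n = (2.319 / 0.83)² = 2.794² = 7.81.
Round up.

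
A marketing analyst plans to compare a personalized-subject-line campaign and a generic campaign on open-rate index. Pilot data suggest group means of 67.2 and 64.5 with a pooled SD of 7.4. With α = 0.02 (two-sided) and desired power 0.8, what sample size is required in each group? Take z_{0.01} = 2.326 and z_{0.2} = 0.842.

Cohen's d = |M₁ − M₂| / SD_pooled = |67.2 − 64.5| / 7.4 = 2.7 / 7.4 = 0.365.
For two independent groups with equal n: n = 2·((z_{α/2} + z_β) / d)².
z_{α/2} + z_β = 2.326 + 0.842 = 3.168.
n = 2 × (3.168 / 0.365)² = 2 × 8.679² = 2 × 75.33 = 150.7.
Round up to the next whole participant.

n = 151 per group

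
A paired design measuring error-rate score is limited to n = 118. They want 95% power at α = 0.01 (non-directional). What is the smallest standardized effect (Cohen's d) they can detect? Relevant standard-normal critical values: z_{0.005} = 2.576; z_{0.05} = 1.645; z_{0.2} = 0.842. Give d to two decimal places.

d_min ≈ 0.39

For a single sample (or paired design) of n = 118: d_min = (z_{α/2} + z_β)/√n.
z-sum = 2.576 + 1.645 = 4.221.
d_min = 4.221 / √118 = 4.221 / 10.863 = 0.389.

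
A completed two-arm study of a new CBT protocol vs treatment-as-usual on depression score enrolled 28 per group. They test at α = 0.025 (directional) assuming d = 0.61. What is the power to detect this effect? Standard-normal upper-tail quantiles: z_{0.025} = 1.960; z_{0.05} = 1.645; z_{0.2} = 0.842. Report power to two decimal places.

power ≈ 0.63

For two equal groups, power = Φ(d·√(n/2) − z_{α}).
d·√(n/2) = 0.61 × √(28/2) = 0.61 × 3.742 = 2.282.
z_β = 2.282 − 1.960 = 0.322.
Power = Φ(0.322) = 0.626.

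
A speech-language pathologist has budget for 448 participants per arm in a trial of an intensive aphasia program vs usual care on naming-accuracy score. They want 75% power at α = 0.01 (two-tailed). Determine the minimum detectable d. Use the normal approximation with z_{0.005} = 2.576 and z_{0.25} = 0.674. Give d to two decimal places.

For two independent groups of n = 448 each: d_min = (z_{α/2} + z_β)·√(2/n).
z-sum = 2.576 + 0.674 = 3.250.
d_min = 3.250 × √(2/448) = 3.250 × 0.0668 = 0.217.

d_min ≈ 0.22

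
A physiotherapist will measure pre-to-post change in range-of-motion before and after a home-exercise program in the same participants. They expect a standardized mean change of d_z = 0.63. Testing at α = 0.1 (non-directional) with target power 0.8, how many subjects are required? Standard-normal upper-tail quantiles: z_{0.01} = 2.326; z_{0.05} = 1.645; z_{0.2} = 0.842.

For a paired (one-sample on differences) test: n = ((z_{α/2} + z_β) / d)².
z_{α/2} + z_β = 1.645 + 0.842 = 2.487.
n = (2.487 / 0.63)² = 3.948² = 15.58.
Round up.

n = 16 pairs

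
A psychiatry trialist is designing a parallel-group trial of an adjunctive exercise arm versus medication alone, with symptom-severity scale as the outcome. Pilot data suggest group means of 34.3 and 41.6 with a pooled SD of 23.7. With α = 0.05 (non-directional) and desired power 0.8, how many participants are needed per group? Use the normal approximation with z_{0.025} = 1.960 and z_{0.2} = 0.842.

Cohen's d = |M₁ − M₂| / SD_pooled = |34.3 − 41.6| / 23.7 = 7.3 / 23.7 = 0.308.
For two independent groups with equal n: n = 2·((z_{α/2} + z_β) / d)².
z_{α/2} + z_β = 1.960 + 0.842 = 2.802.
n = 2 × (2.802 / 0.308)² = 2 × 9.097² = 2 × 82.76 = 165.5.
Round up to the next whole participant.

n = 166 per group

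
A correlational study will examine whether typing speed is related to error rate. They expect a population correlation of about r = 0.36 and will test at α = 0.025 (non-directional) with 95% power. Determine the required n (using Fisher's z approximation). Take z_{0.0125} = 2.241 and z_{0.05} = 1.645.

n = 110

Fisher's z: C = ½·ln((1+r)/(1−r)) = ½·ln(2.1250) = 0.3769.
n = ((z_{α/2} + z_β)/C)² + 3.
(2.241 + 1.645) / 0.3769 = 3.886 / 0.3769 = 10.310.
n = 10.310² + 3 = 106.30 + 3 = 109.3.
Round up.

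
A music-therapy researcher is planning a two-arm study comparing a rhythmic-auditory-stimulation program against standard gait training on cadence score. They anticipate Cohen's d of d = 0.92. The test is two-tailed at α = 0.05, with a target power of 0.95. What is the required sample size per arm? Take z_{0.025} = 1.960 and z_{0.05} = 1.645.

For two independent groups with equal n: n = 2·((z_{α/2} + z_β) / d)².
z_{α/2} + z_β = 1.960 + 1.645 = 3.605.
n = 2 × (3.605 / 0.92)² = 2 × 3.918² = 2 × 15.35 = 30.7.
Round up to the next whole participant.

n = 31 per group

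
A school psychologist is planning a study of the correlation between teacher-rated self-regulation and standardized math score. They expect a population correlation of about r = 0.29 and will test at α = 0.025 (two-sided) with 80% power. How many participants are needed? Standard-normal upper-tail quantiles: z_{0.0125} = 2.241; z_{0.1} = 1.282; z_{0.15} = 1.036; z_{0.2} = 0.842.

Fisher's z: C = ½·ln((1+r)/(1−r)) = ½·ln(1.8169) = 0.2986.
n = ((z_{α/2} + z_β)/C)² + 3.
(2.241 + 0.842) / 0.2986 = 3.083 / 0.2986 = 10.325.
n = 10.325² + 3 = 106.60 + 3 = 109.6.
Round up.

n = 110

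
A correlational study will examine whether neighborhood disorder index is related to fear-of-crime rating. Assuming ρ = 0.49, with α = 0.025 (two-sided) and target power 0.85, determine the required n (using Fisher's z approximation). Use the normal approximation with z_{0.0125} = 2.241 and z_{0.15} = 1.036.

n = 41

Fisher's z: C = ½·ln((1+r)/(1−r)) = ½·ln(2.9216) = 0.5361.
n = ((z_{α/2} + z_β)/C)² + 3.
(2.241 + 1.036) / 0.5361 = 3.277 / 0.5361 = 6.113.
n = 6.113² + 3 = 37.36 + 3 = 40.4.
Round up.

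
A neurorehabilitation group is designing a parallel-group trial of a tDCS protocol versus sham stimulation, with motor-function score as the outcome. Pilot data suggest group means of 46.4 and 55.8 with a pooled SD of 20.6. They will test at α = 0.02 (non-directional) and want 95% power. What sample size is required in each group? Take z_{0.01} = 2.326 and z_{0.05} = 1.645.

n = 152 per group

Cohen's d = |M₁ − M₂| / SD_pooled = |46.4 − 55.8| / 20.6 = 9.4 / 20.6 = 0.456.
For two independent groups with equal n: n = 2·((z_{α/2} + z_β) / d)².
z_{α/2} + z_β = 2.326 + 1.645 = 3.971.
n = 2 × (3.971 / 0.456)² = 2 × 8.708² = 2 × 75.84 = 151.7.
Round up to the next whole participant.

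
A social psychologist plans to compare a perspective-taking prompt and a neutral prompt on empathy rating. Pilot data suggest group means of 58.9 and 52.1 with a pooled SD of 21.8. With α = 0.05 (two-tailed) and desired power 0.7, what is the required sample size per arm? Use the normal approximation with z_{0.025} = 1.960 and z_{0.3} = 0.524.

n = 127 per group

Cohen's d = |M₁ − M₂| / SD_pooled = |58.9 − 52.1| / 21.8 = 6.8 / 21.8 = 0.312.
For two independent groups with equal n: n = 2·((z_{α/2} + z_β) / d)².
z_{α/2} + z_β = 1.960 + 0.524 = 2.484.
n = 2 × (2.484 / 0.312)² = 2 × 7.962² = 2 × 63.39 = 126.8.
Round up to the next whole participant.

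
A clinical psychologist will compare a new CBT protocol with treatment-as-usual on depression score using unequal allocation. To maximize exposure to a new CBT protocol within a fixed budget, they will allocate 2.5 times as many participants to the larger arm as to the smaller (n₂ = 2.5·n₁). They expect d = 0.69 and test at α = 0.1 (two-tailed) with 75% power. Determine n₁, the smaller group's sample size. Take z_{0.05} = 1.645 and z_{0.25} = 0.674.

n₁ = 16

With allocation ratio k = n₂/n₁ = 2.5, Var(x̄₁−x̄₂) = σ²(1/n₁ + 1/(k·n₁)) = σ²·(k+1)/(k·n₁).
So n₁ = (1 + 1/k)·((z_{α/2} + z_β)/d)² = 1.400 × (2.319/0.69)².
n₁ = 1.400 × 11.30 = 15.8.
Round up: n₁ = 16, giving n₂ = 2.5 × 16 = 40.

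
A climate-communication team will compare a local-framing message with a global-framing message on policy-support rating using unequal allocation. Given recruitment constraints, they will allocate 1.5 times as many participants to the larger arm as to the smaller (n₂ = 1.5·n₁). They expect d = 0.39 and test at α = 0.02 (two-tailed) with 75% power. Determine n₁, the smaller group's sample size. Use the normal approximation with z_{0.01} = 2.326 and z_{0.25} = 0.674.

With allocation ratio k = n₂/n₁ = 1.5, Var(x̄₁−x̄₂) = σ²(1/n₁ + 1/(k·n₁)) = σ²·(k+1)/(k·n₁).
So n₁ = (1 + 1/k)·((z_{α/2} + z_β)/d)² = 1.667 × (3.000/0.39)².
n₁ = 1.667 × 59.17 = 98.6.
Round up: n₁ = 99, giving n₂ = ⌈1.5 × 99⌉ = ⌈148.5⌉ = 149.

n₁ = 99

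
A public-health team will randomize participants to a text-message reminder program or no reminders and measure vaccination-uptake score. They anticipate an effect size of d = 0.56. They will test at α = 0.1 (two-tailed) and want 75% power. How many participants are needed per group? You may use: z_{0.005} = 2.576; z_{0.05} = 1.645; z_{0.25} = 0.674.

n = 35 per group

For two independent groups with equal n: n = 2·((z_{α/2} + z_β) / d)².
z_{α/2} + z_β = 1.645 + 0.674 = 2.319.
n = 2 × (2.319 / 0.56)² = 2 × 4.141² = 2 × 17.15 = 34.3.
Round up to the next whole participant.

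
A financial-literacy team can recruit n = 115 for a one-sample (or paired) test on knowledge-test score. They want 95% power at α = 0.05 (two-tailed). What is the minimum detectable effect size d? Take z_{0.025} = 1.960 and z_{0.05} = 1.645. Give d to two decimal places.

For a single sample (or paired design) of n = 115: d_min = (z_{α/2} + z_β)/√n.
z-sum = 1.960 + 1.645 = 3.605.
d_min = 3.605 / √115 = 3.605 / 10.724 = 0.336.

d_min ≈ 0.34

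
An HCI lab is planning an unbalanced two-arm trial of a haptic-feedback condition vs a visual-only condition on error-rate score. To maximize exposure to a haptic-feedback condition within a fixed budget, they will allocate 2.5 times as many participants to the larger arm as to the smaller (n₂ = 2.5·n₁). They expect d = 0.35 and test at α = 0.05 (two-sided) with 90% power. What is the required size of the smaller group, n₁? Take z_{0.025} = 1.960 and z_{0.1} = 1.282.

n₁ = 121

With allocation ratio k = n₂/n₁ = 2.5, Var(x̄₁−x̄₂) = σ²(1/n₁ + 1/(k·n₁)) = σ²·(k+1)/(k·n₁).
So n₁ = (1 + 1/k)·((z_{α/2} + z_β)/d)² = 1.400 × (3.242/0.35)².
n₁ = 1.400 × 85.80 = 120.1.
Round up: n₁ = 121, giving n₂ = ⌈2.5 × 121⌉ = ⌈302.5⌉ = 303.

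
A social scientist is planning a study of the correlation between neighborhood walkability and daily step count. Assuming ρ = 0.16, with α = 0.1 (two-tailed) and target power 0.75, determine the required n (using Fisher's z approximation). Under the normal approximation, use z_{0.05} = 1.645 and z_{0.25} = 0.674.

n = 210

Fisher's z: C = ½·ln((1+r)/(1−r)) = ½·ln(1.3810) = 0.1614.
n = ((z_{α/2} + z_β)/C)² + 3.
(1.645 + 0.674) / 0.1614 = 2.319 / 0.1614 = 14.368.
n = 14.368² + 3 = 206.44 + 3 = 209.4.
Round up.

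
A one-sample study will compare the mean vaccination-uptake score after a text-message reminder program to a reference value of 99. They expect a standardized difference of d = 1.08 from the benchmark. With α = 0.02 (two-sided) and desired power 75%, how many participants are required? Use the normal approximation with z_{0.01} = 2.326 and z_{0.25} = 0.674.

n = 8

For a one-sample test: n = ((z_{α/2} + z_β) / d)².
z_{α/2} + z_β = 2.326 + 0.674 = 3.000.
n = (3.000 / 1.08)² = 2.778² = 7.72.
Round up.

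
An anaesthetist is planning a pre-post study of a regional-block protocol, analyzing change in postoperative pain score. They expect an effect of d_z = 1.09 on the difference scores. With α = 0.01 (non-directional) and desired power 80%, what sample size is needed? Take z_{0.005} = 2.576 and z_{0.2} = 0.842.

n = 10 pairs

For a paired (one-sample on differences) test: n = ((z_{α/2} + z_β) / d)².
z_{α/2} + z_β = 2.576 + 0.842 = 3.418.
n = (3.418 / 1.09)² = 3.136² = 9.83.
Round up.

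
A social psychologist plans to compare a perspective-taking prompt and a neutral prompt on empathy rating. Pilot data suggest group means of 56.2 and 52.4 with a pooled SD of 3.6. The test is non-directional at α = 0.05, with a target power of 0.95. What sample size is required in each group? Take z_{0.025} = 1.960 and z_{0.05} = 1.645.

Cohen's d = |M₁ − M₂| / SD_pooled = |56.2 − 52.4| / 3.6 = 3.8 / 3.6 = 1.056.
For two independent groups with equal n: n = 2·((z_{α/2} + z_β) / d)².
z_{α/2} + z_β = 1.960 + 1.645 = 3.605.
n = 2 × (3.605 / 1.056)² = 2 × 3.414² = 2 × 11.65 = 23.3.
Round up to the next whole participant.

n = 24 per group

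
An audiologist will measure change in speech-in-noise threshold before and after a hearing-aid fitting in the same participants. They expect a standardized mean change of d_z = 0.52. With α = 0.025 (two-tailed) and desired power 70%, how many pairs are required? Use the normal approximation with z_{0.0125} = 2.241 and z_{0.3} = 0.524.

For a paired (one-sample on differences) test: n = ((z_{α/2} + z_β) / d)².
z_{α/2} + z_β = 2.241 + 0.524 = 2.765.
n = (2.765 / 0.52)² = 5.317² = 28.27.
Round up.

n = 29 pairs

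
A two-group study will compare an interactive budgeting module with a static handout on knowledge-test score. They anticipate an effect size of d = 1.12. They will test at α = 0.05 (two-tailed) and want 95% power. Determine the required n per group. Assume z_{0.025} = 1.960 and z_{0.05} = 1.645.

n = 21 per group

For two independent groups with equal n: n = 2·((z_{α/2} + z_β) / d)².
z_{α/2} + z_β = 1.960 + 1.645 = 3.605.
n = 2 × (3.605 / 1.12)² = 2 × 3.219² = 2 × 10.36 = 20.7.
Round up to the next whole participant.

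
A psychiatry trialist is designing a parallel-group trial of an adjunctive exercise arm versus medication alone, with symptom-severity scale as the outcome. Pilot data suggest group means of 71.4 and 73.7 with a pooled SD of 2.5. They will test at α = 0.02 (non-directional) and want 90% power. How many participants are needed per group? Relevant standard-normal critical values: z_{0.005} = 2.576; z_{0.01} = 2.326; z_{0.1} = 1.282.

Cohen's d = |M₁ − M₂| / SD_pooled = |71.4 − 73.7| / 2.5 = 2.3 / 2.5 = 0.920.
For two independent groups with equal n: n = 2·((z_{α/2} + z_β) / d)².
z_{α/2} + z_β = 2.326 + 1.282 = 3.608.
n = 2 × (3.608 / 0.920)² = 2 × 3.922² = 2 × 15.38 = 30.8.
Round up to the next whole participant.

n = 31 per group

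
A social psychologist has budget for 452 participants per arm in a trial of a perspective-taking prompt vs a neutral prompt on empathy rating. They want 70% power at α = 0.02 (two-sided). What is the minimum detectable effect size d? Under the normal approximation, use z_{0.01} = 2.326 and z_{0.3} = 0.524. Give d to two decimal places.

For two independent groups of n = 452 each: d_min = (z_{α/2} + z_β)·√(2/n).
z-sum = 2.326 + 0.524 = 2.850.
d_min = 2.850 × √(2/452) = 2.850 × 0.0665 = 0.190.

d_min ≈ 0.19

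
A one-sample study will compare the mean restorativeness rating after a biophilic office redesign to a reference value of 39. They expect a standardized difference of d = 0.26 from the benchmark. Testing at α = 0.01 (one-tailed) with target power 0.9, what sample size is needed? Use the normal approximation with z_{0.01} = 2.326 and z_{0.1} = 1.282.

For a one-sample test: n = ((z_{α} + z_β) / d)².
z_{α} + z_β = 2.326 + 1.282 = 3.608.
n = (3.608 / 0.26)² = 13.877² = 192.57.
Round up.

n = 193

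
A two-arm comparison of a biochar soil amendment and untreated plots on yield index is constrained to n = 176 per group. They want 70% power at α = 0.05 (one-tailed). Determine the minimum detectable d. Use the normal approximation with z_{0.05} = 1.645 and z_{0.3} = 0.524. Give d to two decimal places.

For two independent groups of n = 176 each: d_min = (z_{α} + z_β)·√(2/n).
z-sum = 1.645 + 0.524 = 2.169.
d_min = 2.169 × √(2/176) = 2.169 × 0.1066 = 0.231.

d_min ≈ 0.23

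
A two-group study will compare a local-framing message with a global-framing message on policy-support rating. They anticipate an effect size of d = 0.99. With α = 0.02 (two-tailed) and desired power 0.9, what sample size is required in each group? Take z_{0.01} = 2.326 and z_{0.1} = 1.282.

n = 27 per group

For two independent groups with equal n: n = 2·((z_{α/2} + z_β) / d)².
z_{α/2} + z_β = 2.326 + 1.282 = 3.608.
n = 2 × (3.608 / 0.99)² = 2 × 3.644² = 2 × 13.28 = 26.6.
Round up to the next whole participant.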